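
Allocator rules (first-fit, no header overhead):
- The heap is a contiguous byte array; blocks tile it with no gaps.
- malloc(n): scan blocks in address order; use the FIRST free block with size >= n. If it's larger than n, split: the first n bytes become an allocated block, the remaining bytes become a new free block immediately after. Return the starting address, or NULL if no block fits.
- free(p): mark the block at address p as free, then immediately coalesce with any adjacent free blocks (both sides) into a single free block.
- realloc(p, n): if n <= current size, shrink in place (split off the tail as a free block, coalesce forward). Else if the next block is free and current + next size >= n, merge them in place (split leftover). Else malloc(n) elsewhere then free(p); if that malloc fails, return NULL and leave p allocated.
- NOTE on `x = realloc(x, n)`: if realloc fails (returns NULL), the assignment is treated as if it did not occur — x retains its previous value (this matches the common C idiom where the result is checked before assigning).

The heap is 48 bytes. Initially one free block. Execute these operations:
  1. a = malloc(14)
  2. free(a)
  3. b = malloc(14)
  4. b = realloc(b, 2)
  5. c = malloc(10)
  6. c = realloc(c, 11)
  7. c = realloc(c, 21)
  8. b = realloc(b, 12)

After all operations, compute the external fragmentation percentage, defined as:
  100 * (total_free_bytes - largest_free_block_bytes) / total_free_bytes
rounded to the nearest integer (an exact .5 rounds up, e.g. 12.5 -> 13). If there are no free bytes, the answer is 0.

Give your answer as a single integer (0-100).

Answer: 13

Derivation:
Op 1: a = malloc(14) -> a = 0; heap: [0-13 ALLOC][14-47 FREE]
Op 2: free(a) -> (freed a); heap: [0-47 FREE]
Op 3: b = malloc(14) -> b = 0; heap: [0-13 ALLOC][14-47 FREE]
Op 4: b = realloc(b, 2) -> b = 0; heap: [0-1 ALLOC][2-47 FREE]
Op 5: c = malloc(10) -> c = 2; heap: [0-1 ALLOC][2-11 ALLOC][12-47 FREE]
Op 6: c = realloc(c, 11) -> c = 2; heap: [0-1 ALLOC][2-12 ALLOC][13-47 FREE]
Op 7: c = realloc(c, 21) -> c = 2; heap: [0-1 ALLOC][2-22 ALLOC][23-47 FREE]
Op 8: b = realloc(b, 12) -> b = 23; heap: [0-1 FREE][2-22 ALLOC][23-34 ALLOC][35-47 FREE]
Free blocks: [2 13] total_free=15 largest=13 -> 100*(15-13)/15 = 200/15 ≈ 13.333 -> rounds to 13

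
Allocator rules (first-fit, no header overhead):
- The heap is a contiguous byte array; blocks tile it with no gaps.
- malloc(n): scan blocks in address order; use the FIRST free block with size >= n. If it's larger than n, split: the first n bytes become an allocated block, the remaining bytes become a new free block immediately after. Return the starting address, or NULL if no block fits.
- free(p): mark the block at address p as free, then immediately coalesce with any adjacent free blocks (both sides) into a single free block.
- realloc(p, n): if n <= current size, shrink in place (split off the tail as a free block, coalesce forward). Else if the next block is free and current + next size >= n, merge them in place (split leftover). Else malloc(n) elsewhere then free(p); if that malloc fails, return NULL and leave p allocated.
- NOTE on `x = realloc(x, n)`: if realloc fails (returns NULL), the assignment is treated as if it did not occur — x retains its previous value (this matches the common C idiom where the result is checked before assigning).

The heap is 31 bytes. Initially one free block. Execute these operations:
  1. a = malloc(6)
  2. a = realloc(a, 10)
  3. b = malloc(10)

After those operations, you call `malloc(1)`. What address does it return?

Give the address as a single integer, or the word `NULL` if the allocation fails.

Op 1: a = malloc(6) -> a = 0; heap: [0-5 ALLOC][6-30 FREE]
Op 2: a = realloc(a, 10) -> a = 0; heap: [0-9 ALLOC][10-30 FREE]
Op 3: b = malloc(10) -> b = 10; heap: [0-9 ALLOC][10-19 ALLOC][20-30 FREE]
malloc(1): first-fit scan over [0-9 ALLOC][10-19 ALLOC][20-30 FREE] -> 20

Answer: 20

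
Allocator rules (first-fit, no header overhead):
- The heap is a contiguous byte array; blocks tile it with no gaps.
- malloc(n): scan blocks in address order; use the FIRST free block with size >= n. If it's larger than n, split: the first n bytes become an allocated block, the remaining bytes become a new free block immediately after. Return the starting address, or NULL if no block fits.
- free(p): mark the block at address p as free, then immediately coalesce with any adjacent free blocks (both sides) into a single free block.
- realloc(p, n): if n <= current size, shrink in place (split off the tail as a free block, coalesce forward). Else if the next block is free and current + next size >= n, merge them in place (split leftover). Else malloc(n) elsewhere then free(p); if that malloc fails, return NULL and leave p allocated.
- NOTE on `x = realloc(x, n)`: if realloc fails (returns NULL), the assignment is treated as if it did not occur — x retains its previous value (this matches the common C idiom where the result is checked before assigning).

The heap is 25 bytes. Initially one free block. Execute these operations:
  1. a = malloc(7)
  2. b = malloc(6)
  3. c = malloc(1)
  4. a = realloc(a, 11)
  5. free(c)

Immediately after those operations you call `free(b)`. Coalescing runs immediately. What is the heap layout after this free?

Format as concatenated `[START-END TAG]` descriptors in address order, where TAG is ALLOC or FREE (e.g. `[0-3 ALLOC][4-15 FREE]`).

Op 1: a = malloc(7) -> a = 0; heap: [0-6 ALLOC][7-24 FREE]
Op 2: b = malloc(6) -> b = 7; heap: [0-6 ALLOC][7-12 ALLOC][13-24 FREE]
Op 3: c = malloc(1) -> c = 13; heap: [0-6 ALLOC][7-12 ALLOC][13-13 ALLOC][14-24 FREE]
Op 4: a = realloc(a, 11) -> a = 14; heap: [0-6 FREE][7-12 ALLOC][13-13 ALLOC][14-24 ALLOC]
Op 5: free(c) -> (freed c); heap: [0-6 FREE][7-12 ALLOC][13-13 FREE][14-24 ALLOC]
free(b): b = 7 -> block [7-12 ALLOC]; mark free, coalesce with adjacent free neighbors -> [0-13 FREE][14-24 ALLOC]

Answer: [0-13 FREE][14-24 ALLOC]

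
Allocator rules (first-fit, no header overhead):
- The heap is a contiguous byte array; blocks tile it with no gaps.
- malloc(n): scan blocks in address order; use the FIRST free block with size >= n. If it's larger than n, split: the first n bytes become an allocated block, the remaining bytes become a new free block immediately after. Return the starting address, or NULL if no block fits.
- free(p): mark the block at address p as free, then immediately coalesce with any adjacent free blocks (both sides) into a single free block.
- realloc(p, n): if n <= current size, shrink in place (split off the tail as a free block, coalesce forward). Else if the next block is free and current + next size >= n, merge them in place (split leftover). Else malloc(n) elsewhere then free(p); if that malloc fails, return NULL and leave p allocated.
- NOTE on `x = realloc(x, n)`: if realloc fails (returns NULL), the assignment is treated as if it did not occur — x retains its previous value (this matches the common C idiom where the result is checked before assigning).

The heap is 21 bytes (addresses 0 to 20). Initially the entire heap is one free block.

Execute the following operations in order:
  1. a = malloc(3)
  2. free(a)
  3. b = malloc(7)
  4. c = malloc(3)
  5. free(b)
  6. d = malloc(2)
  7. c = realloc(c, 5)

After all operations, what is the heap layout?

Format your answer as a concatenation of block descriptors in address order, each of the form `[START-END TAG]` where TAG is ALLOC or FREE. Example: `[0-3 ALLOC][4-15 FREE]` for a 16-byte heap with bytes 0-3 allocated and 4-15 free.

Answer: [0-1 ALLOC][2-6 FREE][7-11 ALLOC][12-20 FREE]

Derivation:
Op 1: a = malloc(3) -> a = 0; heap: [0-2 ALLOC][3-20 FREE]
Op 2: free(a) -> (freed a); heap: [0-20 FREE]
Op 3: b = malloc(7) -> b = 0; heap: [0-6 ALLOC][7-20 FREE]
Op 4: c = malloc(3) -> c = 7; heap: [0-6 ALLOC][7-9 ALLOC][10-20 FREE]
Op 5: free(b) -> (freed b); heap: [0-6 FREE][7-9 ALLOC][10-20 FREE]
Op 6: d = malloc(2) -> d = 0; heap: [0-1 ALLOC][2-6 FREE][7-9 ALLOC][10-20 FREE]
Op 7: c = realloc(c, 5) -> c = 7; heap: [0-1 ALLOC][2-6 FREE][7-11 ALLOC][12-20 FREE]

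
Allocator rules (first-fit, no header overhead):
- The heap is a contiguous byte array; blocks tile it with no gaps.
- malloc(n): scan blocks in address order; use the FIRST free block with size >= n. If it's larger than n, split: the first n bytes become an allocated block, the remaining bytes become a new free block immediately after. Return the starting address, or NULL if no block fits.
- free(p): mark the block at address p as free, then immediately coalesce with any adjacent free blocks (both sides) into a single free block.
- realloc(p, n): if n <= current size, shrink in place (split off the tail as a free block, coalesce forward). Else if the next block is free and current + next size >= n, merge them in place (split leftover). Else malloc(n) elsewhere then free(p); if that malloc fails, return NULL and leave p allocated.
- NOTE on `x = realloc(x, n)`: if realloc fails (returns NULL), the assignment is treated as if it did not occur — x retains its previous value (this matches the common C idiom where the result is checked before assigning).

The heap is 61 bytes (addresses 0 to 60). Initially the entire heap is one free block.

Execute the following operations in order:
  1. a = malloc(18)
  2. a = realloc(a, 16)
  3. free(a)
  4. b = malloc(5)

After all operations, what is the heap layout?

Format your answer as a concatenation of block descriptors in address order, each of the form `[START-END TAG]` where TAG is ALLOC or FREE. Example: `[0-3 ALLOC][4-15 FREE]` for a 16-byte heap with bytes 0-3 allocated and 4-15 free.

Op 1: a = malloc(18) -> a = 0; heap: [0-17 ALLOC][18-60 FREE]
Op 2: a = realloc(a, 16) -> a = 0; heap: [0-15 ALLOC][16-60 FREE]
Op 3: free(a) -> (freed a); heap: [0-60 FREE]
Op 4: b = malloc(5) -> b = 0; heap: [0-4 ALLOC][5-60 FREE]

Answer: [0-4 ALLOC][5-60 FREE]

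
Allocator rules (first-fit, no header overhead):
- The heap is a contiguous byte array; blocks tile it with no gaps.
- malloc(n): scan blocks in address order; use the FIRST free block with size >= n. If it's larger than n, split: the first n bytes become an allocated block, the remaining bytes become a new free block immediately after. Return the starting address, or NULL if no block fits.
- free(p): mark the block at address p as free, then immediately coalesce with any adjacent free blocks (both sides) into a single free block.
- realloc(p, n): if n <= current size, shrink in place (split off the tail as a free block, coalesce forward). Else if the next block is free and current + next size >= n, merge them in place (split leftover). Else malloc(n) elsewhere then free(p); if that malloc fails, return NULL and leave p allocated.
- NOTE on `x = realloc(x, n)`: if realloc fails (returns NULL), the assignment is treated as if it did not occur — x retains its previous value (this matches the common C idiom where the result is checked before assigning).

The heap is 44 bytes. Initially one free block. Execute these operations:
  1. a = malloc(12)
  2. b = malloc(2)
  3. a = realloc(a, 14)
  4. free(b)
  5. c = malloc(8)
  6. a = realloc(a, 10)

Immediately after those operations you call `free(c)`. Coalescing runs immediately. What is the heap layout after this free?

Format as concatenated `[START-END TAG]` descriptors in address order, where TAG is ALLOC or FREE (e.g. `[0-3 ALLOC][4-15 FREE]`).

Op 1: a = malloc(12) -> a = 0; heap: [0-11 ALLOC][12-43 FREE]
Op 2: b = malloc(2) -> b = 12; heap: [0-11 ALLOC][12-13 ALLOC][14-43 FREE]
Op 3: a = realloc(a, 14) -> a = 14; heap: [0-11 FREE][12-13 ALLOC][14-27 ALLOC][28-43 FREE]
Op 4: free(b) -> (freed b); heap: [0-13 FREE][14-27 ALLOC][28-43 FREE]
Op 5: c = malloc(8) -> c = 0; heap: [0-7 ALLOC][8-13 FREE][14-27 ALLOC][28-43 FREE]
Op 6: a = realloc(a, 10) -> a = 14; heap: [0-7 ALLOC][8-13 FREE][14-23 ALLOC][24-43 FREE]
free(c): c = 0 -> block [0-7 ALLOC]; mark free, coalesce with adjacent free neighbors -> [0-13 FREE][14-23 ALLOC][24-43 FREE]

Answer: [0-13 FREE][14-23 ALLOC][24-43 FREE]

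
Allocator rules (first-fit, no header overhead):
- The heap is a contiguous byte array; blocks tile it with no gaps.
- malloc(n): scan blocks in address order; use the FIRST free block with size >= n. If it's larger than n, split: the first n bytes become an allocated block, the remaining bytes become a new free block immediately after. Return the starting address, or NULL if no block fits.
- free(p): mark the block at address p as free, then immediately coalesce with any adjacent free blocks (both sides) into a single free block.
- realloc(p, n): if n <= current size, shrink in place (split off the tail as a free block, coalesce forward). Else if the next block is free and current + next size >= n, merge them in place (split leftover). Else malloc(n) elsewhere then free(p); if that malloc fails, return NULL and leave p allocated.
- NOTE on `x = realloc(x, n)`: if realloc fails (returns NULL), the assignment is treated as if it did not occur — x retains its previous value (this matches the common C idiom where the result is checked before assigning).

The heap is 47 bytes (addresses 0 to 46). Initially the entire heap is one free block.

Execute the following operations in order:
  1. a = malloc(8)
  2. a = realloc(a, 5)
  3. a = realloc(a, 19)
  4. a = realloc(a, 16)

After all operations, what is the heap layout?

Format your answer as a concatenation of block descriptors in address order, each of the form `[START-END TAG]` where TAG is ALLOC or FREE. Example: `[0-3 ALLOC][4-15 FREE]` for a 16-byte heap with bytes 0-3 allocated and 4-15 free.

Op 1: a = malloc(8) -> a = 0; heap: [0-7 ALLOC][8-46 FREE]
Op 2: a = realloc(a, 5) -> a = 0; heap: [0-4 ALLOC][5-46 FREE]
Op 3: a = realloc(a, 19) -> a = 0; heap: [0-18 ALLOC][19-46 FREE]
Op 4: a = realloc(a, 16) -> a = 0; heap: [0-15 ALLOC][16-46 FREE]

Answer: [0-15 ALLOC][16-46 FREE]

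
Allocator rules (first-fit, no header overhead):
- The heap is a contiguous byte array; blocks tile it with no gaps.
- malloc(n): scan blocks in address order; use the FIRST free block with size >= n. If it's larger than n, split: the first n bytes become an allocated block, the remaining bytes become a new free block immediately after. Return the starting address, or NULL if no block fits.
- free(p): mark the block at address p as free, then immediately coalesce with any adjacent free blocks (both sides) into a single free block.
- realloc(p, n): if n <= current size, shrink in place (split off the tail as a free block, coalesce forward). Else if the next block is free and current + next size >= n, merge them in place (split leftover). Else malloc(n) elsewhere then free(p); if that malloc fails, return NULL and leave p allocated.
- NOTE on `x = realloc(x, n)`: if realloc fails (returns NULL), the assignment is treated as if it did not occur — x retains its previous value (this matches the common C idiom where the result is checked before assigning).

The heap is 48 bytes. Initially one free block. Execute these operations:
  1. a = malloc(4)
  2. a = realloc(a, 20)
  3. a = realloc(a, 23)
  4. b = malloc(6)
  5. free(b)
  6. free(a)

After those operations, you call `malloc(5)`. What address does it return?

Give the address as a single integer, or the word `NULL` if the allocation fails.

Answer: 0

Derivation:
Op 1: a = malloc(4) -> a = 0; heap: [0-3 ALLOC][4-47 FREE]
Op 2: a = realloc(a, 20) -> a = 0; heap: [0-19 ALLOC][20-47 FREE]
Op 3: a = realloc(a, 23) -> a = 0; heap: [0-22 ALLOC][23-47 FREE]
Op 4: b = malloc(6) -> b = 23; heap: [0-22 ALLOC][23-28 ALLOC][29-47 FREE]
Op 5: free(b) -> (freed b); heap: [0-22 ALLOC][23-47 FREE]
Op 6: free(a) -> (freed a); heap: [0-47 FREE]
malloc(5): first-fit scan over [0-47 FREE] -> 0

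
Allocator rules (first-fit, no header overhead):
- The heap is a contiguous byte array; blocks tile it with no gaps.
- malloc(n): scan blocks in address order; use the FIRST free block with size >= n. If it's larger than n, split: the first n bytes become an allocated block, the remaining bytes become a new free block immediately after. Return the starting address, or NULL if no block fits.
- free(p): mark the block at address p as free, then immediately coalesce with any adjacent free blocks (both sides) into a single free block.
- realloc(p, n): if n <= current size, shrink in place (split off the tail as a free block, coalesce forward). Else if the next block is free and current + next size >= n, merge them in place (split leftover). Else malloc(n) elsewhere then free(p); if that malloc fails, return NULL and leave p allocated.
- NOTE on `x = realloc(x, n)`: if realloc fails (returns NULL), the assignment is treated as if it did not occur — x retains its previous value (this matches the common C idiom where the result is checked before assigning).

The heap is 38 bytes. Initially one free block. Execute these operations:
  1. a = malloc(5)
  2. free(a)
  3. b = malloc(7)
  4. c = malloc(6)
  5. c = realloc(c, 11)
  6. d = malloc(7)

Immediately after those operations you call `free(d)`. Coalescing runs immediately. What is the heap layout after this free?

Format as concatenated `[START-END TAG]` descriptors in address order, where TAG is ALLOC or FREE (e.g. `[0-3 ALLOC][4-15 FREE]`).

Op 1: a = malloc(5) -> a = 0; heap: [0-4 ALLOC][5-37 FREE]
Op 2: free(a) -> (freed a); heap: [0-37 FREE]
Op 3: b = malloc(7) -> b = 0; heap: [0-6 ALLOC][7-37 FREE]
Op 4: c = malloc(6) -> c = 7; heap: [0-6 ALLOC][7-12 ALLOC][13-37 FREE]
Op 5: c = realloc(c, 11) -> c = 7; heap: [0-6 ALLOC][7-17 ALLOC][18-37 FREE]
Op 6: d = malloc(7) -> d = 18; heap: [0-6 ALLOC][7-17 ALLOC][18-24 ALLOC][25-37 FREE]
free(d): d = 18 -> block [18-24 ALLOC]; mark free, coalesce with adjacent free neighbors -> [0-6 ALLOC][7-17 ALLOC][18-37 FREE]

Answer: [0-6 ALLOC][7-17 ALLOC][18-37 FREE]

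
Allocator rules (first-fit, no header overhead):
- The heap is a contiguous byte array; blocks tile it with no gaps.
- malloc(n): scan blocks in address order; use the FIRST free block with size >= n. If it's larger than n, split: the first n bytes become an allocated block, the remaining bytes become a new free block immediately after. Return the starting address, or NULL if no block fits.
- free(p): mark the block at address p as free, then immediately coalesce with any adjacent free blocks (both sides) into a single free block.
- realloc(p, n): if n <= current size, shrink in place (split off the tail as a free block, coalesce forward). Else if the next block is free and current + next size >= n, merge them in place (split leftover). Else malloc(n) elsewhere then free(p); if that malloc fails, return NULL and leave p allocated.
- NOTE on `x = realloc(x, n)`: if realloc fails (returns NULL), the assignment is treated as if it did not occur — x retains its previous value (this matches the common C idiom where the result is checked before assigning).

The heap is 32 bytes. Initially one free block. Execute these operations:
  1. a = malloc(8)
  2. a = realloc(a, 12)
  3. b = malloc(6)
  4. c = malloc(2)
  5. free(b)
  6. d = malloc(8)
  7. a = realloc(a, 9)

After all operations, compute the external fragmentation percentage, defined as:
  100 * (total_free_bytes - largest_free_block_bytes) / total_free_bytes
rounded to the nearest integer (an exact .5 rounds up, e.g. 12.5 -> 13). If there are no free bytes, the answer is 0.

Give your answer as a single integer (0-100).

Answer: 31

Derivation:
Op 1: a = malloc(8) -> a = 0; heap: [0-7 ALLOC][8-31 FREE]
Op 2: a = realloc(a, 12) -> a = 0; heap: [0-11 ALLOC][12-31 FREE]
Op 3: b = malloc(6) -> b = 12; heap: [0-11 ALLOC][12-17 ALLOC][18-31 FREE]
Op 4: c = malloc(2) -> c = 18; heap: [0-11 ALLOC][12-17 ALLOC][18-19 ALLOC][20-31 FREE]
Op 5: free(b) -> (freed b); heap: [0-11 ALLOC][12-17 FREE][18-19 ALLOC][20-31 FREE]
Op 6: d = malloc(8) -> d = 20; heap: [0-11 ALLOC][12-17 FREE][18-19 ALLOC][20-27 ALLOC][28-31 FREE]
Op 7: a = realloc(a, 9) -> a = 0; heap: [0-8 ALLOC][9-17 FREE][18-19 ALLOC][20-27 ALLOC][28-31 FREE]
Free blocks: [9 4] total_free=13 largest=9 -> 100*(13-9)/13 = 400/13 ≈ 30.769 -> rounds to 31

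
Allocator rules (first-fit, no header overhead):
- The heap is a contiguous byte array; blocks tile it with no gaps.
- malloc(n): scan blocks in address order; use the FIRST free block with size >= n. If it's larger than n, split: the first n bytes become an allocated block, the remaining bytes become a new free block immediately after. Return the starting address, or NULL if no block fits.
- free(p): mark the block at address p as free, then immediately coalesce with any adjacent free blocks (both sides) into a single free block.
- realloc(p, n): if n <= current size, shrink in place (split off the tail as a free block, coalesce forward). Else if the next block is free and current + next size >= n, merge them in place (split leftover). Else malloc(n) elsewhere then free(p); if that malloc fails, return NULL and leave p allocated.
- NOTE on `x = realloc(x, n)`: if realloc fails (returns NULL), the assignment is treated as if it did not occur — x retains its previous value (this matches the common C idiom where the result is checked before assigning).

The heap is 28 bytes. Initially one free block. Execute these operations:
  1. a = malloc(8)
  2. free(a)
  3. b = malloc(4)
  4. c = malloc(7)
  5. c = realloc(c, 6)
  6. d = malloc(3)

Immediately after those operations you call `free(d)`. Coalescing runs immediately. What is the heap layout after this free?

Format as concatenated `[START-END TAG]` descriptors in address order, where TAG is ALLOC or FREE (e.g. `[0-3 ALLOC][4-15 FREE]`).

Op 1: a = malloc(8) -> a = 0; heap: [0-7 ALLOC][8-27 FREE]
Op 2: free(a) -> (freed a); heap: [0-27 FREE]
Op 3: b = malloc(4) -> b = 0; heap: [0-3 ALLOC][4-27 FREE]
Op 4: c = malloc(7) -> c = 4; heap: [0-3 ALLOC][4-10 ALLOC][11-27 FREE]
Op 5: c = realloc(c, 6) -> c = 4; heap: [0-3 ALLOC][4-9 ALLOC][10-27 FREE]
Op 6: d = malloc(3) -> d = 10; heap: [0-3 ALLOC][4-9 ALLOC][10-12 ALLOC][13-27 FREE]
free(d): d = 10 -> block [10-12 ALLOC]; mark free, coalesce with adjacent free neighbors -> [0-3 ALLOC][4-9 ALLOC][10-27 FREE]

Answer: [0-3 ALLOC][4-9 ALLOC][10-27 FREE]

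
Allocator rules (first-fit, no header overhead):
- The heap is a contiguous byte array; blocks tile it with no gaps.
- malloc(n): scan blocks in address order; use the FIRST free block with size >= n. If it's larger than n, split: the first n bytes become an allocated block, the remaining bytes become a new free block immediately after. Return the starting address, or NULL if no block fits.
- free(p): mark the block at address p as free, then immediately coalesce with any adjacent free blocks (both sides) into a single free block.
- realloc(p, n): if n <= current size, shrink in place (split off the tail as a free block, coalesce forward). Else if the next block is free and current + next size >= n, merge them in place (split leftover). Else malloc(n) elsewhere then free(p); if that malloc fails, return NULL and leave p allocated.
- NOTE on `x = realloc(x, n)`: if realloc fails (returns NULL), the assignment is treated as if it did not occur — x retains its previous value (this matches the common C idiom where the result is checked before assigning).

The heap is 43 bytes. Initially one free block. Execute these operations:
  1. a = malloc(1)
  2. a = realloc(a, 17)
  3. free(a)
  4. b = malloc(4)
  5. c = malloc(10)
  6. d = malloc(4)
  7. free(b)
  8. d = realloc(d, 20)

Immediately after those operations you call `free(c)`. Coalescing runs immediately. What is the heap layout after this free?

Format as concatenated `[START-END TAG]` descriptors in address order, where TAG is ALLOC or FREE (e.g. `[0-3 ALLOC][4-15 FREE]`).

Op 1: a = malloc(1) -> a = 0; heap: [0-0 ALLOC][1-42 FREE]
Op 2: a = realloc(a, 17) -> a = 0; heap: [0-16 ALLOC][17-42 FREE]
Op 3: free(a) -> (freed a); heap: [0-42 FREE]
Op 4: b = malloc(4) -> b = 0; heap: [0-3 ALLOC][4-42 FREE]
Op 5: c = malloc(10) -> c = 4; heap: [0-3 ALLOC][4-13 ALLOC][14-42 FREE]
Op 6: d = malloc(4) -> d = 14; heap: [0-3 ALLOC][4-13 ALLOC][14-17 ALLOC][18-42 FREE]
Op 7: free(b) -> (freed b); heap: [0-3 FREE][4-13 ALLOC][14-17 ALLOC][18-42 FREE]
Op 8: d = realloc(d, 20) -> d = 14; heap: [0-3 FREE][4-13 ALLOC][14-33 ALLOC][34-42 FREE]
free(c): c = 4 -> block [4-13 ALLOC]; mark free, coalesce with adjacent free neighbors -> [0-13 FREE][14-33 ALLOC][34-42 FREE]

Answer: [0-13 FREE][14-33 ALLOC][34-42 FREE]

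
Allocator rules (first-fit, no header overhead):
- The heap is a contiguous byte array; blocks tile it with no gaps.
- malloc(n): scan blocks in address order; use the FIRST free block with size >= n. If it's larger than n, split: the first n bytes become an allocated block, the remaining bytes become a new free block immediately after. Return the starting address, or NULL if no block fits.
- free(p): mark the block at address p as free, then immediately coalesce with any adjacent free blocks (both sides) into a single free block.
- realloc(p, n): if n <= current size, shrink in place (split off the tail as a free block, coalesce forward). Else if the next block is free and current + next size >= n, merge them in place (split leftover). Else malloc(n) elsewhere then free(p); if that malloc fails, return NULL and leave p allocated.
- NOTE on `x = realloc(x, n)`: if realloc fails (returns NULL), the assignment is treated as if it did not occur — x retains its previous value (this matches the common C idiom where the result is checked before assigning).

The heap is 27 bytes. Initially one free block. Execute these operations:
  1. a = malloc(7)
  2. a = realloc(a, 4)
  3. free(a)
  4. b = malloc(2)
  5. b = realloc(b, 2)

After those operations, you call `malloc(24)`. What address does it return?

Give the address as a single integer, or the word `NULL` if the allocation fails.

Op 1: a = malloc(7) -> a = 0; heap: [0-6 ALLOC][7-26 FREE]
Op 2: a = realloc(a, 4) -> a = 0; heap: [0-3 ALLOC][4-26 FREE]
Op 3: free(a) -> (freed a); heap: [0-26 FREE]
Op 4: b = malloc(2) -> b = 0; heap: [0-1 ALLOC][2-26 FREE]
Op 5: b = realloc(b, 2) -> b = 0; heap: [0-1 ALLOC][2-26 FREE]
malloc(24): first-fit scan over [0-1 ALLOC][2-26 FREE] -> 2

Answer: 2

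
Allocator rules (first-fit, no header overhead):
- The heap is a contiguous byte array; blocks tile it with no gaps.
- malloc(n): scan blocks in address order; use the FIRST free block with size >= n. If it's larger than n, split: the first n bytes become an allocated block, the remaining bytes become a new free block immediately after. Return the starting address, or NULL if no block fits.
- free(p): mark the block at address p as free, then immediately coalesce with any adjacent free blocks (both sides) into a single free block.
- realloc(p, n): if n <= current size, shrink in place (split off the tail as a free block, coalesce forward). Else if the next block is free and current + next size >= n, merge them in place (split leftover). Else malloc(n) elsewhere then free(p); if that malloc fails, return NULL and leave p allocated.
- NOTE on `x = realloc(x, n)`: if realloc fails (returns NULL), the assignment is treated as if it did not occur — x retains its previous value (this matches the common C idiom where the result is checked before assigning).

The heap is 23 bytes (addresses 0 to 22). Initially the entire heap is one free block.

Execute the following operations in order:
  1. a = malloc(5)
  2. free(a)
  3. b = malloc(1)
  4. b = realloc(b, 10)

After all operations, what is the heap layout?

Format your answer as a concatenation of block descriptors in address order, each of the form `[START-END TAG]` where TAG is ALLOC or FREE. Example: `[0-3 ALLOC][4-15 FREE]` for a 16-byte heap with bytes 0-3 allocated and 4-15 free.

Op 1: a = malloc(5) -> a = 0; heap: [0-4 ALLOC][5-22 FREE]
Op 2: free(a) -> (freed a); heap: [0-22 FREE]
Op 3: b = malloc(1) -> b = 0; heap: [0-0 ALLOC][1-22 FREE]
Op 4: b = realloc(b, 10) -> b = 0; heap: [0-9 ALLOC][10-22 FREE]

Answer: [0-9 ALLOC][10-22 FREE]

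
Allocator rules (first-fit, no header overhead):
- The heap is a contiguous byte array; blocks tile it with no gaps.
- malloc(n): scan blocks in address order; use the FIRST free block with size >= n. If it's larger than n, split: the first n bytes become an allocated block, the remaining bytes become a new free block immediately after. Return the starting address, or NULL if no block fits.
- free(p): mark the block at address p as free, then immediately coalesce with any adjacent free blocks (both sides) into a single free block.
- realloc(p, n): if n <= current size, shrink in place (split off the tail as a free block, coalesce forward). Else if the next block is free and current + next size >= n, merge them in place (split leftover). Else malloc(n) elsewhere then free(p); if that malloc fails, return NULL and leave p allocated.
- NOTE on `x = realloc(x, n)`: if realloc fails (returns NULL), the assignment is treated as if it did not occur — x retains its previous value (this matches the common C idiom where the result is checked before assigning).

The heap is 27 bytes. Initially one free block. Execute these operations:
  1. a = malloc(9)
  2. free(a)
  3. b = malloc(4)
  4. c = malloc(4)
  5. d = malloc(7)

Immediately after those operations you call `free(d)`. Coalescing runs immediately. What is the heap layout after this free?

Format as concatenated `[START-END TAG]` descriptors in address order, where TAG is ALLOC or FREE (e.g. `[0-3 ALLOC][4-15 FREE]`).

Answer: [0-3 ALLOC][4-7 ALLOC][8-26 FREE]

Derivation:
Op 1: a = malloc(9) -> a = 0; heap: [0-8 ALLOC][9-26 FREE]
Op 2: free(a) -> (freed a); heap: [0-26 FREE]
Op 3: b = malloc(4) -> b = 0; heap: [0-3 ALLOC][4-26 FREE]
Op 4: c = malloc(4) -> c = 4; heap: [0-3 ALLOC][4-7 ALLOC][8-26 FREE]
Op 5: d = malloc(7) -> d = 8; heap: [0-3 ALLOC][4-7 ALLOC][8-14 ALLOC][15-26 FREE]
free(d): d = 8 -> block [8-14 ALLOC]; mark free, coalesce with adjacent free neighbors -> [0-3 ALLOC][4-7 ALLOC][8-26 FREE]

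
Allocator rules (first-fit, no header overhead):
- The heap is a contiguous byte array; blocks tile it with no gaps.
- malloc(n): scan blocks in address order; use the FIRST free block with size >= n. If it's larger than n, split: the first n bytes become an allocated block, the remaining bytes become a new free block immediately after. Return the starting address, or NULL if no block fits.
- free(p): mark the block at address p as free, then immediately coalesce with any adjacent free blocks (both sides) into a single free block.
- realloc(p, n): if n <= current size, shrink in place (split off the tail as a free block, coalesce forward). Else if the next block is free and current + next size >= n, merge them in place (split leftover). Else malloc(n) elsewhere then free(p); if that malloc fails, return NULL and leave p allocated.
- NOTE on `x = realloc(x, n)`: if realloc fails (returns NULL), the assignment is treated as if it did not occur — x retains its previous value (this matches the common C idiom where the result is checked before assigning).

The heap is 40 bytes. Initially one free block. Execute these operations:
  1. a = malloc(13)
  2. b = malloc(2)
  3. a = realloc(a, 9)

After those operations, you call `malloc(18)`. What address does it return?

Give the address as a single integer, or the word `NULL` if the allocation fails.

Answer: 15

Derivation:
Op 1: a = malloc(13) -> a = 0; heap: [0-12 ALLOC][13-39 FREE]
Op 2: b = malloc(2) -> b = 13; heap: [0-12 ALLOC][13-14 ALLOC][15-39 FREE]
Op 3: a = realloc(a, 9) -> a = 0; heap: [0-8 ALLOC][9-12 FREE][13-14 ALLOC][15-39 FREE]
malloc(18): first-fit scan over [0-8 ALLOC][9-12 FREE][13-14 ALLOC][15-39 FREE] -> 15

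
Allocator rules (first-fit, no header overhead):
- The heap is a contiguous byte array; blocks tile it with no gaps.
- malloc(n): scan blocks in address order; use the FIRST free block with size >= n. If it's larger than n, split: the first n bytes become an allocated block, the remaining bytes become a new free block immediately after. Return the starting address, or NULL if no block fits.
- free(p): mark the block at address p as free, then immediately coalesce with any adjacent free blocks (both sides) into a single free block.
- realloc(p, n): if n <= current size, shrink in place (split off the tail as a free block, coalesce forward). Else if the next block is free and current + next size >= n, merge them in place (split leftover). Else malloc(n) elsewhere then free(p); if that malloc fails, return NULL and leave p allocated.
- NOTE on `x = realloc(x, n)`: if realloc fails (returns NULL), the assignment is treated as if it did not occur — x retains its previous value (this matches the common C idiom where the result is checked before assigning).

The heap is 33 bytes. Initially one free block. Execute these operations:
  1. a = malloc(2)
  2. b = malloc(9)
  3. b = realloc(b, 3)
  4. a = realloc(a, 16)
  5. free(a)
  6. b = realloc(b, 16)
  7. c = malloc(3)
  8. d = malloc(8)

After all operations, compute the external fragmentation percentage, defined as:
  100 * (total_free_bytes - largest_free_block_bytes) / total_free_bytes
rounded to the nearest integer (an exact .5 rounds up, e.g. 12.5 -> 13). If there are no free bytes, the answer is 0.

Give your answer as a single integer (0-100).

Op 1: a = malloc(2) -> a = 0; heap: [0-1 ALLOC][2-32 FREE]
Op 2: b = malloc(9) -> b = 2; heap: [0-1 ALLOC][2-10 ALLOC][11-32 FREE]
Op 3: b = realloc(b, 3) -> b = 2; heap: [0-1 ALLOC][2-4 ALLOC][5-32 FREE]
Op 4: a = realloc(a, 16) -> a = 5; heap: [0-1 FREE][2-4 ALLOC][5-20 ALLOC][21-32 FREE]
Op 5: free(a) -> (freed a); heap: [0-1 FREE][2-4 ALLOC][5-32 FREE]
Op 6: b = realloc(b, 16) -> b = 2; heap: [0-1 FREE][2-17 ALLOC][18-32 FREE]
Op 7: c = malloc(3) -> c = 18; heap: [0-1 FREE][2-17 ALLOC][18-20 ALLOC][21-32 FREE]
Op 8: d = malloc(8) -> d = 21; heap: [0-1 FREE][2-17 ALLOC][18-20 ALLOC][21-28 ALLOC][29-32 FREE]
Free blocks: [2 4] total_free=6 largest=4 -> 100*(6-4)/6 = 200/6 ≈ 33.333 -> rounds to 33

Answer: 33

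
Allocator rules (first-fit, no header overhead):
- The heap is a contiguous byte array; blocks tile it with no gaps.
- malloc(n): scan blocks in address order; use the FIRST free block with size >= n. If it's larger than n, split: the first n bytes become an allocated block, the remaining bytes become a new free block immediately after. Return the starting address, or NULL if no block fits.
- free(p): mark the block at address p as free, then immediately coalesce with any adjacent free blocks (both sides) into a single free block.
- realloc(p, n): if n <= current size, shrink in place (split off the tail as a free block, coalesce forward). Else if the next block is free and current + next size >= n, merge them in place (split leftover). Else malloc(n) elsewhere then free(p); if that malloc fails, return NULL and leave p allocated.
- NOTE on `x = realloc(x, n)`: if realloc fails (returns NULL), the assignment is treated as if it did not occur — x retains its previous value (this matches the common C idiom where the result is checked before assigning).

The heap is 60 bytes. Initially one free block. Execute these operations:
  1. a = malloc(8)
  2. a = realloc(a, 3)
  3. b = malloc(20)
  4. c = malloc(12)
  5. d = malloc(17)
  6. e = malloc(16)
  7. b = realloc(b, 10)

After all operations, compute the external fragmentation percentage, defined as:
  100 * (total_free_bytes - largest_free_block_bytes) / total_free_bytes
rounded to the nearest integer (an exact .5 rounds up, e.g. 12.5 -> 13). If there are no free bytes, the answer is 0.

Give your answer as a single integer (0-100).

Answer: 44

Derivation:
Op 1: a = malloc(8) -> a = 0; heap: [0-7 ALLOC][8-59 FREE]
Op 2: a = realloc(a, 3) -> a = 0; heap: [0-2 ALLOC][3-59 FREE]
Op 3: b = malloc(20) -> b = 3; heap: [0-2 ALLOC][3-22 ALLOC][23-59 FREE]
Op 4: c = malloc(12) -> c = 23; heap: [0-2 ALLOC][3-22 ALLOC][23-34 ALLOC][35-59 FREE]
Op 5: d = malloc(17) -> d = 35; heap: [0-2 ALLOC][3-22 ALLOC][23-34 ALLOC][35-51 ALLOC][52-59 FREE]
Op 6: e = malloc(16) -> e = NULL; heap: [0-2 ALLOC][3-22 ALLOC][23-34 ALLOC][35-51 ALLOC][52-59 FREE]
Op 7: b = realloc(b, 10) -> b = 3; heap: [0-2 ALLOC][3-12 ALLOC][13-22 FREE][23-34 ALLOC][35-51 ALLOC][52-59 FREE]
Free blocks: [10 8] total_free=18 largest=10 -> 100*(18-10)/18 = 800/18 ≈ 44.444 -> rounds to 44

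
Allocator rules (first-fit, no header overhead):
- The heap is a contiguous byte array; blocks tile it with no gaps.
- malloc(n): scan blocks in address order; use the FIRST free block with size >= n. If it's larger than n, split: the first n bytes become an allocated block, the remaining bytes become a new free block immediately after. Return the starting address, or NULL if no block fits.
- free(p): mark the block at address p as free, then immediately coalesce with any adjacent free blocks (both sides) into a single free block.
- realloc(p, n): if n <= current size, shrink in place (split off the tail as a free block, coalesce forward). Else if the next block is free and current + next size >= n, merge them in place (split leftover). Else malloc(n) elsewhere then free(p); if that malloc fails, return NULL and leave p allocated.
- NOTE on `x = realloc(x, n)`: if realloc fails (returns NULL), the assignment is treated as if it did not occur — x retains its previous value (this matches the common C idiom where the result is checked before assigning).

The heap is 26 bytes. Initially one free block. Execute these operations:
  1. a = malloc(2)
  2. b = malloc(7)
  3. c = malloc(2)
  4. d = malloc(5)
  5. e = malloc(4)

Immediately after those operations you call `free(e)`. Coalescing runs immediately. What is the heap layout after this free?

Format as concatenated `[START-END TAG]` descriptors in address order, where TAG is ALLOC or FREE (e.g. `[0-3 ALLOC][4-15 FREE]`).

Answer: [0-1 ALLOC][2-8 ALLOC][9-10 ALLOC][11-15 ALLOC][16-25 FREE]

Derivation:
Op 1: a = malloc(2) -> a = 0; heap: [0-1 ALLOC][2-25 FREE]
Op 2: b = malloc(7) -> b = 2; heap: [0-1 ALLOC][2-8 ALLOC][9-25 FREE]
Op 3: c = malloc(2) -> c = 9; heap: [0-1 ALLOC][2-8 ALLOC][9-10 ALLOC][11-25 FREE]
Op 4: d = malloc(5) -> d = 11; heap: [0-1 ALLOC][2-8 ALLOC][9-10 ALLOC][11-15 ALLOC][16-25 FREE]
Op 5: e = malloc(4) -> e = 16; heap: [0-1 ALLOC][2-8 ALLOC][9-10 ALLOC][11-15 ALLOC][16-19 ALLOC][20-25 FREE]
free(e): e = 16 -> block [16-19 ALLOC]; mark free, coalesce with adjacent free neighbors -> [0-1 ALLOC][2-8 ALLOC][9-10 ALLOC][11-15 ALLOC][16-25 FREE]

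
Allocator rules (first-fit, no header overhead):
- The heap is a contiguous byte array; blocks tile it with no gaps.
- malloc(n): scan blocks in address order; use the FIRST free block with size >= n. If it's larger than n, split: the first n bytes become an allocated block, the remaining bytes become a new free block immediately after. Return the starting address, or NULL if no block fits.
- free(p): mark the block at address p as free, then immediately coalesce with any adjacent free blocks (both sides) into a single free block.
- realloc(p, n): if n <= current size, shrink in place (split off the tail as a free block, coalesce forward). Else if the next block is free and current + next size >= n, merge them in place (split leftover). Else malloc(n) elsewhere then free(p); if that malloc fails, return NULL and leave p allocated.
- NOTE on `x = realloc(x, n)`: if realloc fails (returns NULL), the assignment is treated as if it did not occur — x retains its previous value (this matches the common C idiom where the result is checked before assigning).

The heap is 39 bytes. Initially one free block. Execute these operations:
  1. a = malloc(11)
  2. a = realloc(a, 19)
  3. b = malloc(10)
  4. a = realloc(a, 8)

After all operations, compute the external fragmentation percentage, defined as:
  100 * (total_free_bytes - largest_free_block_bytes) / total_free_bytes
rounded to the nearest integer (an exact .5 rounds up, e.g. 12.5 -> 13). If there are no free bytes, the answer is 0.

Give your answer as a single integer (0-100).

Op 1: a = malloc(11) -> a = 0; heap: [0-10 ALLOC][11-38 FREE]
Op 2: a = realloc(a, 19) -> a = 0; heap: [0-18 ALLOC][19-38 FREE]
Op 3: b = malloc(10) -> b = 19; heap: [0-18 ALLOC][19-28 ALLOC][29-38 FREE]
Op 4: a = realloc(a, 8) -> a = 0; heap: [0-7 ALLOC][8-18 FREE][19-28 ALLOC][29-38 FREE]
Free blocks: [11 10] total_free=21 largest=11 -> 100*(21-11)/21 = 1000/21 ≈ 47.619 -> rounds to 48

Answer: 48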